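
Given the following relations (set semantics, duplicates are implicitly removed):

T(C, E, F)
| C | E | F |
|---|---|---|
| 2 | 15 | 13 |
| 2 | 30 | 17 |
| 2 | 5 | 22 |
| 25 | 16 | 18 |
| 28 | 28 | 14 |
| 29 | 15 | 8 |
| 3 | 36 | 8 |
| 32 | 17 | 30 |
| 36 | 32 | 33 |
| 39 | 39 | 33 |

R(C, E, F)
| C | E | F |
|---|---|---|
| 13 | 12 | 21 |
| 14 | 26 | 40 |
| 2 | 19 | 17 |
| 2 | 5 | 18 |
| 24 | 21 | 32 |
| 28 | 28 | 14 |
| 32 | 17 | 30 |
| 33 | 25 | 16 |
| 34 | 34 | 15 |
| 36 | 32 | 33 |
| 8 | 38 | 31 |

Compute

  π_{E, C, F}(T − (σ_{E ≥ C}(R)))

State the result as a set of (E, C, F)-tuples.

Apply σ_{E ≥ C}; surviving tuples: {(14, 26, 40), (2, 19, 17), (2, 5, 18), (28, 28, 14), (34, 34, 15), (8, 38, 31)}
Taking the difference: {(2, 15, 13), (2, 30, 17), (2, 5, 22), (25, 16, 18), (29, 15, 8), (3, 36, 8), (32, 17, 30), (36, 32, 33), (39, 39, 33)}
π_{E, C, F} gives {(15, 2, 13), (15, 29, 8), (16, 25, 18), (17, 32, 30), (30, 2, 17), (32, 36, 33), (36, 3, 8), (39, 39, 33), (5, 2, 22)}.

{(15, 2, 13), (15, 29, 8), (16, 25, 18), (17, 32, 30), (30, 2, 17), (32, 36, 33), (36, 3, 8), (39, 39, 33), (5, 2, 22)}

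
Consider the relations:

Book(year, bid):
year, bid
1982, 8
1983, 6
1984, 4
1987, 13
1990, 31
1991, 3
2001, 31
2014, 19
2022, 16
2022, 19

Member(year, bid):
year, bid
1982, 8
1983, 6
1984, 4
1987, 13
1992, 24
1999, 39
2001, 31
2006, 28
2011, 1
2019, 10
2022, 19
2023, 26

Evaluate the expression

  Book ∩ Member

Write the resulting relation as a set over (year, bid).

{(1982, 8), (1983, 6), (1984, 4), (1987, 13), (2001, 31), (2022, 19)}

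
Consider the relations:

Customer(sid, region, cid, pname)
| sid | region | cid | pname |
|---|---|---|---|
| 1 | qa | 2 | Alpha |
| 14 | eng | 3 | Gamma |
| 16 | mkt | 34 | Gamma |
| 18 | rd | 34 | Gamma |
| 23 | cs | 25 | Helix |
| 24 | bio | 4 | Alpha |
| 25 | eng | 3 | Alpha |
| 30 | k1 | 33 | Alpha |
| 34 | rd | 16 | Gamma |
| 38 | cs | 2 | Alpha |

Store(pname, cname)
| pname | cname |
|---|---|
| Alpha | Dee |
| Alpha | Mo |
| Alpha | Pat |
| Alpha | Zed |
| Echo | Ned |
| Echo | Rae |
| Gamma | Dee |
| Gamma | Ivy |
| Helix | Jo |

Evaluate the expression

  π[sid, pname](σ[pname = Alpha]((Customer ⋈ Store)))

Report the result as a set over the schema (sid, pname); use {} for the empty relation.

Joining Customer and Store on pname yields {(1, qa, 2, Alpha, Dee), (1, qa, 2, Alpha, Mo), (1, qa, 2, Alpha, Pat), (1, qa, 2, Alpha, Zed), (14, eng, 3, Gamma, Dee), (14, eng, 3, Gamma, Ivy), (16, mkt, 34, Gamma, Dee), (16, mkt, 34, Gamma, Ivy), (18, rd, 34, Gamma, Dee), (18, rd, 34, Gamma, Ivy), (23, cs, 25, Helix, Jo), (24, bio, 4, Alpha, Dee), (24, bio, 4, Alpha, Mo), (24, bio, 4, Alpha, Pat), (24, bio, 4, Alpha, Zed), (25, eng, 3, Alpha, Dee), (25, eng, 3, Alpha, Mo), (25, eng, 3, Alpha, Pat), (25, eng, 3, Alpha, Zed), (30, k1, 33, Alpha, Dee), (30, k1, 33, Alpha, Mo), (30, k1, 33, Alpha, Pat), (30, k1, 33, Alpha, Zed), (34, rd, 16, Gamma, Dee), (34, rd, 16, Gamma, Ivy), (38, cs, 2, Alpha, Dee), (38, cs, 2, Alpha, Mo), (38, cs, 2, Alpha, Pat), (38, cs, 2, Alpha, Zed)}.
Selection pname = Alpha: {(1, qa, 2, Alpha, Dee), (1, qa, 2, Alpha, Mo), (1, qa, 2, Alpha, Pat), (1, qa, 2, Alpha, Zed), (24, bio, 4, Alpha, Dee), (24, bio, 4, Alpha, Mo), (24, bio, 4, Alpha, Pat), (24, bio, 4, Alpha, Zed), (25, eng, 3, Alpha, Dee), (25, eng, 3, Alpha, Mo), (25, eng, 3, Alpha, Pat), (25, eng, 3, Alpha, Zed), (30, k1, 33, Alpha, Dee), (30, k1, 33, Alpha, Mo), (30, k1, 33, Alpha, Pat), (30, k1, 33, Alpha, Zed), (38, cs, 2, Alpha, Dee), (38, cs, 2, Alpha, Mo), (38, cs, 2, Alpha, Pat), (38, cs, 2, Alpha, Zed)}
Keep only column(s) sid, pname (15 duplicate(s) eliminated): {(1, Alpha), (24, Alpha), (25, Alpha), (30, Alpha), (38, Alpha)}

{(1, Alpha), (24, Alpha), (25, Alpha), (30, Alpha), (38, Alpha)}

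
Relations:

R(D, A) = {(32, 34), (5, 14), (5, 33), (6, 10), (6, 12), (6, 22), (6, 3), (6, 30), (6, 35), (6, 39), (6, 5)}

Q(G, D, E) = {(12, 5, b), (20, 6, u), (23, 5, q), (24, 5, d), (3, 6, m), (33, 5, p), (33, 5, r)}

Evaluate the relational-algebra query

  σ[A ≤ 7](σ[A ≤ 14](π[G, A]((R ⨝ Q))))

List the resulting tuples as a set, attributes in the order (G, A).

Joining R and Q on D yields {(5, 14, 12, b), (5, 14, 23, q), (5, 14, 24, d), (5, 14, 33, p), (5, 14, 33, r), (5, 33, 12, b), (5, 33, 23, q), (5, 33, 24, d), (5, 33, 33, p), (5, 33, 33, r), (6, 10, 20, u), (6, 10, 3, m), (6, 12, 20, u), (6, 12, 3, m), (6, 22, 20, u), (6, 22, 3, m), (6, 3, 20, u), (6, 3, 3, m), (6, 30, 20, u), (6, 30, 3, m), (6, 35, 20, u), (6, 35, 3, m), (6, 39, 20, u), (6, 39, 3, m), (6, 5, 20, u), (6, 5, 3, m)}.
Keep only column(s) G, A (2 duplicate(s) eliminated): {(12, 14), (12, 33), (20, 10), (20, 12), (20, 22), (20, 3), (20, 30), (20, 35), (20, 39), (20, 5), (23, 14), (23, 33), (24, 14), (24, 33), (3, 10), (3, 12), (3, 22), (3, 3), (3, 30), (3, 35), (3, 39), (3, 5), (33, 14), (33, 33)}
Filtering on A ≤ 14 leaves {(12, 14), (20, 10), (20, 12), (20, 3), (20, 5), (23, 14), (24, 14), (3, 10), (3, 12), (3, 3), (3, 5), (33, 14)}.
Filtering on A ≤ 7 leaves {(20, 3), (20, 5), (3, 3), (3, 5)}.

{(20, 3), (20, 5), (3, 3), (3, 5)}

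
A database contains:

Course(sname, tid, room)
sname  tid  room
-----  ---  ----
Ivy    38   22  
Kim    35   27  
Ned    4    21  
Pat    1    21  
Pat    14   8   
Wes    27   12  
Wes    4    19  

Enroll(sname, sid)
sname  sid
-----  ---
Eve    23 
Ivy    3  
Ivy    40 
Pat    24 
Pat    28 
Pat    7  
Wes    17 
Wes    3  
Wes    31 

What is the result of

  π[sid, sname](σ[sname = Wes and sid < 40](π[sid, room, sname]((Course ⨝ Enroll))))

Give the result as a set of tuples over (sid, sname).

Course ⋈ Enroll (natural join on sname): {(Ivy, 38, 22, 3), (Ivy, 38, 22, 40), (Pat, 1, 21, 24), (Pat, 1, 21, 28), (Pat, 1, 21, 7), (Pat, 14, 8, 24), (Pat, 14, 8, 28), (Pat, 14, 8, 7), (Wes, 27, 12, 17), (Wes, 27, 12, 3), (Wes, 27, 12, 31), (Wes, 4, 19, 17), (Wes, 4, 19, 3), (Wes, 4, 19, 31)}
Keep only column(s) sid, room, sname: {(17, 12, Wes), (17, 19, Wes), (24, 21, Pat), (24, 8, Pat), (28, 21, Pat), (28, 8, Pat), (3, 12, Wes), (3, 19, Wes), (3, 22, Ivy), (31, 12, Wes), (31, 19, Wes), (40, 22, Ivy), (7, 21, Pat), (7, 8, Pat)}
Apply σ_{sname = Wes and sid < 40}; surviving tuples: {(17, 12, Wes), (17, 19, Wes), (3, 12, Wes), (3, 19, Wes), (31, 12, Wes), (31, 19, Wes)}
Keep only column(s) sid, sname (3 duplicate(s) eliminated): {(17, Wes), (3, Wes), (31, Wes)}

{(17, Wes), (3, Wes), (31, Wes)}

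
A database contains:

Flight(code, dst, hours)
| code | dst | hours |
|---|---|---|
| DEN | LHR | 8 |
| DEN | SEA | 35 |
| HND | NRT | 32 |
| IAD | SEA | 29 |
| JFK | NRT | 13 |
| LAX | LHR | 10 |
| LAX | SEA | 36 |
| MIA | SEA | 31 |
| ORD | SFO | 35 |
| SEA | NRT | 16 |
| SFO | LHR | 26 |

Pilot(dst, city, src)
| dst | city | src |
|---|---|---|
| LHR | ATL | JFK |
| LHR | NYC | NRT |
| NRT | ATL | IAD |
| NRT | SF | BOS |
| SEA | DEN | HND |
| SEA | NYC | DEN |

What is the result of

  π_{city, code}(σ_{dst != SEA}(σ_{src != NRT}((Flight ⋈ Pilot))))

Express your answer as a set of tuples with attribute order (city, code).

{(ATL, DEN), (ATL, HND), (ATL, JFK), (ATL, LAX), (ATL, SEA), (ATL, SFO), (SF, HND), (SF, JFK), (SF, SEA)}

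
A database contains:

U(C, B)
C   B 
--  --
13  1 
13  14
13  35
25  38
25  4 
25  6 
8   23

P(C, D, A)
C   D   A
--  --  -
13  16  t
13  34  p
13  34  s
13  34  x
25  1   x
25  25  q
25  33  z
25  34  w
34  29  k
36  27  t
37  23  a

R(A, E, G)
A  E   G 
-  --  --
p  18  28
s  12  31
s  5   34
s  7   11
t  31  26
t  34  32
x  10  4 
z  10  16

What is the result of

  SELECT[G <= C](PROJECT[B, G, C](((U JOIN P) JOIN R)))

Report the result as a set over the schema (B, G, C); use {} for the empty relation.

{(1, 11, 13), (1, 4, 13), (14, 11, 13), (14, 4, 13), (35, 11, 13), (35, 4, 13), (38, 16, 25), (38, 4, 25), (4, 16, 25), (4, 4, 25), (6, 16, 25), (6, 4, 25)}

U ⋈ P (natural join on C): {(13, 1, 16, t), (13, 1, 34, p), (13, 1, 34, s), (13, 1, 34, x), (13, 14, 16, t), (13, 14, 34, p), (13, 14, 34, s), (13, 14, 34, x), (13, 35, 16, t), (13, 35, 34, p), (13, 35, 34, s), (13, 35, 34, x), (25, 38, 1, x), (25, 38, 25, q), (25, 38, 33, z), (25, 38, 34, w), (25, 4, 1, x), (25, 4, 25, q), (25, 4, 33, z), (25, 4, 34, w), (25, 6, 1, x), (25, 6, 25, q), (25, 6, 33, z), (25, 6, 34, w)}
(U JOIN P) ⋈ R (natural join on A): {(13, 1, 16, t, 31, 26), (13, 1, 16, t, 34, 32), (13, 1, 34, p, 18, 28), (13, 1, 34, s, 12, 31), (13, 1, 34, s, 5, 34), (13, 1, 34, s, 7, 11), (13, 1, 34, x, 10, 4), (13, 14, 16, t, 31, 26), (13, 14, 16, t, 34, 32), (13, 14, 34, p, 18, 28), (13, 14, 34, s, 12, 31), (13, 14, 34, s, 5, 34), (13, 14, 34, s, 7, 11), (13, 14, 34, x, 10, 4), (13, 35, 16, t, 31, 26), (13, 35, 16, t, 34, 32), (13, 35, 34, p, 18, 28), (13, 35, 34, s, 12, 31), (13, 35, 34, s, 5, 34), (13, 35, 34, s, 7, 11), (13, 35, 34, x, 10, 4), (25, 38, 1, x, 10, 4), (25, 38, 33, z, 10, 16), (25, 4, 1, x, 10, 4), (25, 4, 33, z, 10, 16), (25, 6, 1, x, 10, 4), (25, 6, 33, z, 10, 16)}
π[B, G, C]: project onto (B, G, C) → {(1, 11, 13), (1, 26, 13), (1, 28, 13), (1, 31, 13), (1, 32, 13), (1, 34, 13), (1, 4, 13), (14, 11, 13), (14, 26, 13), (14, 28, 13), (14, 31, 13), (14, 32, 13), (14, 34, 13), (14, 4, 13), (35, 11, 13), (35, 26, 13), (35, 28, 13), (35, 31, 13), (35, 32, 13), (35, 34, 13), (35, 4, 13), (38, 16, 25), (38, 4, 25), (4, 16, 25), (4, 4, 25), (6, 16, 25), (6, 4, 25)}
Apply σ_{G <= C}; surviving tuples: {(1, 11, 13), (1, 4, 13), (14, 11, 13), (14, 4, 13), (35, 11, 13), (35, 4, 13), (38, 16, 25), (38, 4, 25), (4, 16, 25), (4, 4, 25), (6, 16, 25), (6, 4, 25)}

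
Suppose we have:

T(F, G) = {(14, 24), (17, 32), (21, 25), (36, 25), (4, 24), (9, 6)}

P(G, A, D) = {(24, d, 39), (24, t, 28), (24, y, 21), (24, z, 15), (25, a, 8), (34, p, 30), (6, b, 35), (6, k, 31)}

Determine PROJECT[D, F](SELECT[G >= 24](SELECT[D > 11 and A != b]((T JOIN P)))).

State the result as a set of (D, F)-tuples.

T ⋈ P (natural join on G): {(14, 24, d, 39), (14, 24, t, 28), (14, 24, y, 21), (14, 24, z, 15), (21, 25, a, 8), (36, 25, a, 8), (4, 24, d, 39), (4, 24, t, 28), (4, 24, y, 21), (4, 24, z, 15), (9, 6, b, 35), (9, 6, k, 31)}
Filtering on D > 11 and A != b leaves {(14, 24, d, 39), (14, 24, t, 28), (14, 24, y, 21), (14, 24, z, 15), (4, 24, d, 39), (4, 24, t, 28), (4, 24, y, 21), (4, 24, z, 15), (9, 6, k, 31)}.
Filtering on G >= 24 leaves {(14, 24, d, 39), (14, 24, t, 28), (14, 24, y, 21), (14, 24, z, 15), (4, 24, d, 39), (4, 24, t, 28), (4, 24, y, 21), (4, 24, z, 15)}.
Keep only column(s) D, F: {(15, 14), (15, 4), (21, 14), (21, 4), (28, 14), (28, 4), (39, 14), (39, 4)}

{(15, 14), (15, 4), (21, 14), (21, 4), (28, 14), (28, 4), (39, 14), (39, 4)}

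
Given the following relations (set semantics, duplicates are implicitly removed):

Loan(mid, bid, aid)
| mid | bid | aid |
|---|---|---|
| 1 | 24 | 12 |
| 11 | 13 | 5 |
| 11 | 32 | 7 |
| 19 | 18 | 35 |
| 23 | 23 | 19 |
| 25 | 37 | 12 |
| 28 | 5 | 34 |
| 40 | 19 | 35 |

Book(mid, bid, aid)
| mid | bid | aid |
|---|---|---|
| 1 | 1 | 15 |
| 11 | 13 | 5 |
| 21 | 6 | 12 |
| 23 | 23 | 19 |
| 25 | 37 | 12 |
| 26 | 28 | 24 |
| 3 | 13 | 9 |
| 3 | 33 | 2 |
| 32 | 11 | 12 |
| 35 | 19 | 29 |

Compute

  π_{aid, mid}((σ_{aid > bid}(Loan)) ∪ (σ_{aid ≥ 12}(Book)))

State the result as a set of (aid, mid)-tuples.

Filtering on aid > bid leaves {(19, 18, 35), (28, 5, 34), (40, 19, 35)}.
Filtering on aid ≥ 12 leaves {(1, 1, 15), (21, 6, 12), (23, 23, 19), (25, 37, 12), (26, 28, 24), (32, 11, 12), (35, 19, 29)}.
Set union of the two operands is {(1, 1, 15), (19, 18, 35), (21, 6, 12), (23, 23, 19), (25, 37, 12), (26, 28, 24), (28, 5, 34), (32, 11, 12), (35, 19, 29), (40, 19, 35)}.
Projecting to aid, mid: {(12, 21), (12, 25), (12, 32), (15, 1), (19, 23), (24, 26), (29, 35), (34, 28), (35, 19), (35, 40)}

{(12, 21), (12, 25), (12, 32), (15, 1), (19, 23), (24, 26), (29, 35), (34, 28), (35, 19), (35, 40)}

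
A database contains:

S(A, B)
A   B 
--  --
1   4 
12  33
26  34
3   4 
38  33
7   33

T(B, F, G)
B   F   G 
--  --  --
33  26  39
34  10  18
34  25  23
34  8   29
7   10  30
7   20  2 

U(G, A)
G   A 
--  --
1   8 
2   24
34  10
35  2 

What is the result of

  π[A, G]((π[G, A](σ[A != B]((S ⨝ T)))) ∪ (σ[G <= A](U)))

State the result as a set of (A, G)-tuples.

Joining S and T on B yields {(12, 33, 26, 39), (26, 34, 10, 18), (26, 34, 25, 23), (26, 34, 8, 29), (38, 33, 26, 39), (7, 33, 26, 39)}.
Selection A != B: {(12, 33, 26, 39), (26, 34, 10, 18), (26, 34, 25, 23), (26, 34, 8, 29), (38, 33, 26, 39), (7, 33, 26, 39)}
Keep only column(s) G, A: {(18, 26), (23, 26), (29, 26), (39, 12), (39, 38), (39, 7)}
Selection G <= A: {(1, 8), (2, 24)}
Set union of the two operands is {(1, 8), (18, 26), (2, 24), (23, 26), (29, 26), (39, 12), (39, 38), (39, 7)}.
Keep only column(s) A, G: {(12, 39), (24, 2), (26, 18), (26, 23), (26, 29), (38, 39), (7, 39), (8, 1)}

{(12, 39), (24, 2), (26, 18), (26, 23), (26, 29), (38, 39), (7, 39), (8, 1)}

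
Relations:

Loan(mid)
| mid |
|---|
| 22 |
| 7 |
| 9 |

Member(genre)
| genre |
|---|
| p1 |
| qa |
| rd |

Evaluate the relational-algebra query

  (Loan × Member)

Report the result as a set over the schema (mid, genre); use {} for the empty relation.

{(22, p1), (22, qa), (22, rd), (7, p1), (7, qa), (7, rd), (9, p1), (9, qa), (9, rd)}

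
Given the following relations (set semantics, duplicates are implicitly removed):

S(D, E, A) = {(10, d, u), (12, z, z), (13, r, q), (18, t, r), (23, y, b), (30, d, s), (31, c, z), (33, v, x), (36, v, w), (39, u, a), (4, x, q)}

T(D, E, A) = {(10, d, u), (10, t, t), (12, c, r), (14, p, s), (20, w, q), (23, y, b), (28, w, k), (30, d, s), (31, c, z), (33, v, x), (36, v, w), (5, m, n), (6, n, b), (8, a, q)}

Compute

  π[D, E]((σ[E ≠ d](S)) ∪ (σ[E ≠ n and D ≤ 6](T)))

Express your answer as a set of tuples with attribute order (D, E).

{(12, z), (13, r), (18, t), (23, y), (31, c), (33, v), (36, v), (39, u), (4, x), (5, m)}

σ[E ≠ d]: keep tuples satisfying E ≠ d → {(12, z, z), (13, r, q), (18, t, r), (23, y, b), (31, c, z), (33, v, x), (36, v, w), (39, u, a), (4, x, q)}
σ[E ≠ n and D ≤ 6]: keep tuples satisfying E ≠ n and D ≤ 6 → {(5, m, n)}
Union: {(12, z, z), (13, r, q), (18, t, r), (23, y, b), (31, c, z), (33, v, x), (36, v, w), (39, u, a), (4, x, q)} with {(5, m, n)} → {(12, z, z), (13, r, q), (18, t, r), (23, y, b), (31, c, z), (33, v, x), (36, v, w), (39, u, a), (4, x, q), (5, m, n)}
Keep only column(s) D, E: {(12, z), (13, r), (18, t), (23, y), (31, c), (33, v), (36, v), (39, u), (4, x), (5, m)}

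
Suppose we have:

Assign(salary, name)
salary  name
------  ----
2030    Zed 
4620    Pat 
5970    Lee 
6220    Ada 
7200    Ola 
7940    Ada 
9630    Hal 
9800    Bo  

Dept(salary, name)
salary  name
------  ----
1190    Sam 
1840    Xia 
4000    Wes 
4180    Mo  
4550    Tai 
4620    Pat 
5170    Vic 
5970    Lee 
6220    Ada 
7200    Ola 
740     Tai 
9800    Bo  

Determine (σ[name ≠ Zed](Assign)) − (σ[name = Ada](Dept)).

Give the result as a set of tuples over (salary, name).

{(4620, Pat), (5970, Lee), (7200, Ola), (7940, Ada), (9630, Hal), (9800, Bo)}

σ[name ≠ Zed]: keep tuples satisfying name ≠ Zed → {(4620, Pat), (5970, Lee), (6220, Ada), (7200, Ola), (7940, Ada), (9630, Hal), (9800, Bo)}
σ[name = Ada]: keep tuples satisfying name = Ada → {(6220, Ada)}
Set difference of the two operands is {(4620, Pat), (5970, Lee), (7200, Ola), (7940, Ada), (9630, Hal), (9800, Bo)}.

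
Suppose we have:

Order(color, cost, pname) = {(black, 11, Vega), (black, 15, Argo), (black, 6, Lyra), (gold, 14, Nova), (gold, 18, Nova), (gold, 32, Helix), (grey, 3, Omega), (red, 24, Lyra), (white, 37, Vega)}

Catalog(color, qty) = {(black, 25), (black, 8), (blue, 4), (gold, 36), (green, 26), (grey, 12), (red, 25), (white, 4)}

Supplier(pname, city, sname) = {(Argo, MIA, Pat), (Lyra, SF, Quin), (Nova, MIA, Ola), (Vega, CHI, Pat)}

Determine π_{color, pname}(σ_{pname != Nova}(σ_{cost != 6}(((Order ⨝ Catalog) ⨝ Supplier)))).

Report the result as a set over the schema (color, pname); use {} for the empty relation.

Order ⋈ Catalog (natural join on color): {(black, 11, Vega, 25), (black, 11, Vega, 8), (black, 15, Argo, 25), (black, 15, Argo, 8), (black, 6, Lyra, 25), (black, 6, Lyra, 8), (gold, 14, Nova, 36), (gold, 18, Nova, 36), (gold, 32, Helix, 36), (grey, 3, Omega, 12), (red, 24, Lyra, 25), (white, 37, Vega, 4)}
(Order ⨝ Catalog) ⋈ Supplier (natural join on pname): {(black, 11, Vega, 25, CHI, Pat), (black, 11, Vega, 8, CHI, Pat), (black, 15, Argo, 25, MIA, Pat), (black, 15, Argo, 8, MIA, Pat), (black, 6, Lyra, 25, SF, Quin), (black, 6, Lyra, 8, SF, Quin), (gold, 14, Nova, 36, MIA, Ola), (gold, 18, Nova, 36, MIA, Ola), (red, 24, Lyra, 25, SF, Quin), (white, 37, Vega, 4, CHI, Pat)}
σ[cost != 6]: keep tuples satisfying cost != 6 → {(black, 11, Vega, 25, CHI, Pat), (black, 11, Vega, 8, CHI, Pat), (black, 15, Argo, 25, MIA, Pat), (black, 15, Argo, 8, MIA, Pat), (gold, 14, Nova, 36, MIA, Ola), (gold, 18, Nova, 36, MIA, Ola), (red, 24, Lyra, 25, SF, Quin), (white, 37, Vega, 4, CHI, Pat)}
σ[pname != Nova]: keep tuples satisfying pname != Nova → {(black, 11, Vega, 25, CHI, Pat), (black, 11, Vega, 8, CHI, Pat), (black, 15, Argo, 25, MIA, Pat), (black, 15, Argo, 8, MIA, Pat), (red, 24, Lyra, 25, SF, Quin), (white, 37, Vega, 4, CHI, Pat)}
π[color, pname]: project onto (color, pname) (2 duplicate(s) eliminated) → {(black, Argo), (black, Vega), (red, Lyra), (white, Vega)}

{(black, Argo), (black, Vega), (red, Lyra), (white, Vega)}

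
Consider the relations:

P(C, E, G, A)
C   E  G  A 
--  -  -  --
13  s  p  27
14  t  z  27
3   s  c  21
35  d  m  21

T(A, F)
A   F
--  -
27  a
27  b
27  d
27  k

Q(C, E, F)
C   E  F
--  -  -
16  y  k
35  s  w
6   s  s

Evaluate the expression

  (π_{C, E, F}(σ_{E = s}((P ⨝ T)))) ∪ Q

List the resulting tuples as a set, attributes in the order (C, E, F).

P ⋈ T (natural join on A): {(13, s, p, 27, a), (13, s, p, 27, b), (13, s, p, 27, d), (13, s, p, 27, k), (14, t, z, 27, a), (14, t, z, 27, b), (14, t, z, 27, d), (14, t, z, 27, k)}
σ[E = s]: keep tuples satisfying E = s → {(13, s, p, 27, a), (13, s, p, 27, b), (13, s, p, 27, d), (13, s, p, 27, k)}
π_{C, E, F} gives {(13, s, a), (13, s, b), (13, s, d), (13, s, k)}.
Taking the union: {(13, s, a), (13, s, b), (13, s, d), (13, s, k), (16, y, k), (35, s, w), (6, s, s)}

{(13, s, a), (13, s, b), (13, s, d), (13, s, k), (16, y, k), (35, s, w), (6, s, s)}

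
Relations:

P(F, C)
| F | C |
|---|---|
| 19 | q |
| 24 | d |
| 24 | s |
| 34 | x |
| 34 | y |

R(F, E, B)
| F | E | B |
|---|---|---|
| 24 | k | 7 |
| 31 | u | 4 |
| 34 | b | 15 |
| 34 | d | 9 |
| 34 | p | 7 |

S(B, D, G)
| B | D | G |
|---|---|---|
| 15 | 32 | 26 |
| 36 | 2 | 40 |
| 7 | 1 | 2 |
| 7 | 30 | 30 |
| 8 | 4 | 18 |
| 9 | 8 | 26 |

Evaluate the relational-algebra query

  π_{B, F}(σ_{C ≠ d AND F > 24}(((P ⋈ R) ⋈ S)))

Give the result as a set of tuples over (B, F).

{(15, 34), (7, 34), (9, 34)}

Joining P and R on F yields {(24, d, k, 7), (24, s, k, 7), (34, x, b, 15), (34, x, d, 9), (34, x, p, 7), (34, y, b, 15), (34, y, d, 9), (34, y, p, 7)}.
Joining (P ⋈ R) and S on B yields {(24, d, k, 7, 1, 2), (24, d, k, 7, 30, 30), (24, s, k, 7, 1, 2), (24, s, k, 7, 30, 30), (34, x, b, 15, 32, 26), (34, x, d, 9, 8, 26), (34, x, p, 7, 1, 2), (34, x, p, 7, 30, 30), (34, y, b, 15, 32, 26), (34, y, d, 9, 8, 26), (34, y, p, 7, 1, 2), (34, y, p, 7, 30, 30)}.
Selection C ≠ d AND F > 24: {(34, x, b, 15, 32, 26), (34, x, d, 9, 8, 26), (34, x, p, 7, 1, 2), (34, x, p, 7, 30, 30), (34, y, b, 15, 32, 26), (34, y, d, 9, 8, 26), (34, y, p, 7, 1, 2), (34, y, p, 7, 30, 30)}
π_{B, F} gives {(15, 34), (7, 34), (9, 34)} (5 duplicate(s) eliminated).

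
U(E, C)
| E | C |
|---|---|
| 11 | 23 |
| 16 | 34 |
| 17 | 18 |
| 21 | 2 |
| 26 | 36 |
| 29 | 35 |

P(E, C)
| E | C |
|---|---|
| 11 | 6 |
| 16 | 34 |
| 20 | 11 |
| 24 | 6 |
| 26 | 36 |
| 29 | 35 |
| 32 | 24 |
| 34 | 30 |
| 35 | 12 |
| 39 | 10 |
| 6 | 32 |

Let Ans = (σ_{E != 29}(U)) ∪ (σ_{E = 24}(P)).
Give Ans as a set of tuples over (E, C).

Selection E != 29: {(11, 23), (16, 34), (17, 18), (21, 2), (26, 36)}
Selection E = 24: {(24, 6)}
Union: {(11, 23), (16, 34), (17, 18), (21, 2), (26, 36)} with {(24, 6)} → {(11, 23), (16, 34), (17, 18), (21, 2), (24, 6), (26, 36)}

{(11, 23), (16, 34), (17, 18), (21, 2), (24, 6), (26, 36)}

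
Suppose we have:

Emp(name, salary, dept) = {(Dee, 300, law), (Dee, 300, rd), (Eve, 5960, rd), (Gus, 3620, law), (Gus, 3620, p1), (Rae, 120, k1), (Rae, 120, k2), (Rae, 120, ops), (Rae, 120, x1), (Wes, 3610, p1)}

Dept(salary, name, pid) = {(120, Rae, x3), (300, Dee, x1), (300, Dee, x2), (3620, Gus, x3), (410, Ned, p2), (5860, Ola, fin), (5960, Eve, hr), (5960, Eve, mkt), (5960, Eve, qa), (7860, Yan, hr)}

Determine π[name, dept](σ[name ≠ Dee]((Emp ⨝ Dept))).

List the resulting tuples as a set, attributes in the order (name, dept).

Natural join on name, salary: {(Dee, 300, law, x1), (Dee, 300, law, x2), (Dee, 300, rd, x1), (Dee, 300, rd, x2), (Eve, 5960, rd, hr), (Eve, 5960, rd, mkt), (Eve, 5960, rd, qa), (Gus, 3620, law, x3), (Gus, 3620, p1, x3), (Rae, 120, k1, x3), (Rae, 120, k2, x3), (Rae, 120, ops, x3), (Rae, 120, x1, x3)}
σ[name ≠ Dee]: keep tuples satisfying name ≠ Dee → {(Eve, 5960, rd, hr), (Eve, 5960, rd, mkt), (Eve, 5960, rd, qa), (Gus, 3620, law, x3), (Gus, 3620, p1, x3), (Rae, 120, k1, x3), (Rae, 120, k2, x3), (Rae, 120, ops, x3), (Rae, 120, x1, x3)}
Keep only column(s) name, dept (2 duplicate(s) eliminated): {(Eve, rd), (Gus, law), (Gus, p1), (Rae, k1), (Rae, k2), (Rae, ops), (Rae, x1)}

{(Eve, rd), (Gus, law), (Gus, p1), (Rae, k1), (Rae, k2), (Rae, ops), (Rae, x1)}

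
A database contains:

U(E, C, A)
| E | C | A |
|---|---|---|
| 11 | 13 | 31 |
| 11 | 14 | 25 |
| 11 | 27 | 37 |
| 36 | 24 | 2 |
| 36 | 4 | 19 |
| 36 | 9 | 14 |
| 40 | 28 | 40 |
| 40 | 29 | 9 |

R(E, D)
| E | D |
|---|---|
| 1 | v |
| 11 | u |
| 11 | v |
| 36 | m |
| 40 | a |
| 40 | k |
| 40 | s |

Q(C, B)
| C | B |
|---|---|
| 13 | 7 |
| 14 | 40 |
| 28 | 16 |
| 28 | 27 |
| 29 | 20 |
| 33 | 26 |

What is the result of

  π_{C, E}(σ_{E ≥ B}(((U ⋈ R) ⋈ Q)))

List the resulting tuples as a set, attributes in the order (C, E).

{(13, 11), (28, 40), (29, 40)}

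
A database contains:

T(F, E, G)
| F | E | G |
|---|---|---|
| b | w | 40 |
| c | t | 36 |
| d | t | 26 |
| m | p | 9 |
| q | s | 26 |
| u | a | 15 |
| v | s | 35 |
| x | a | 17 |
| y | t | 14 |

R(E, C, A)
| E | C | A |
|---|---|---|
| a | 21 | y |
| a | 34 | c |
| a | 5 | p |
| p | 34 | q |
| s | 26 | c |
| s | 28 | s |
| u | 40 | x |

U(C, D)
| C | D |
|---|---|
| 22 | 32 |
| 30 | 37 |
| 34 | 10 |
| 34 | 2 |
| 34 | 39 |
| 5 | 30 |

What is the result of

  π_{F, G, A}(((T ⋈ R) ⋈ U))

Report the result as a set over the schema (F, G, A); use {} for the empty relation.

{(m, 9, q), (u, 15, c), (u, 15, p), (x, 17, c), (x, 17, p)}

Natural join on E: {(m, p, 9, 34, q), (q, s, 26, 26, c), (q, s, 26, 28, s), (u, a, 15, 21, y), (u, a, 15, 34, c), (u, a, 15, 5, p), (v, s, 35, 26, c), (v, s, 35, 28, s), (x, a, 17, 21, y), (x, a, 17, 34, c), (x, a, 17, 5, p)}
Natural join on C: {(m, p, 9, 34, q, 10), (m, p, 9, 34, q, 2), (m, p, 9, 34, q, 39), (u, a, 15, 34, c, 10), (u, a, 15, 34, c, 2), (u, a, 15, 34, c, 39), (u, a, 15, 5, p, 30), (x, a, 17, 34, c, 10), (x, a, 17, 34, c, 2), (x, a, 17, 34, c, 39), (x, a, 17, 5, p, 30)}
Projecting to F, G, A (6 duplicate(s) eliminated): {(m, 9, q), (u, 15, c), (u, 15, p), (x, 17, c), (x, 17, p)}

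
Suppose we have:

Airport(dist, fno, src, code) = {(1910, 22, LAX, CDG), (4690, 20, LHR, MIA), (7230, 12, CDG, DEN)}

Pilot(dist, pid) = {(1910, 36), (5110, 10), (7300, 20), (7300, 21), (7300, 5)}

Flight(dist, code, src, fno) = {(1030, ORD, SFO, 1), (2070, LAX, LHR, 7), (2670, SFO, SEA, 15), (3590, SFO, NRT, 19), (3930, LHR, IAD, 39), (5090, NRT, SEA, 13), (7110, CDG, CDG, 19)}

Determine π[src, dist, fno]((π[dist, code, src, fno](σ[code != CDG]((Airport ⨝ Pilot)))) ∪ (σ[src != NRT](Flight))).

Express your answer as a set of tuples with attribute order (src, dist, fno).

{(CDG, 7110, 19), (IAD, 3930, 39), (LHR, 2070, 7), (SEA, 2670, 15), (SEA, 5090, 13), (SFO, 1030, 1)}

Natural join on dist: {(1910, 22, LAX, CDG, 36)}
Apply σ_{code != CDG}; surviving tuples: {}
π_{dist, code, src, fno} gives {}.
Apply σ_{src != NRT}; surviving tuples: {(1030, ORD, SFO, 1), (2070, LAX, LHR, 7), (2670, SFO, SEA, 15), (3930, LHR, IAD, 39), (5090, NRT, SEA, 13), (7110, CDG, CDG, 19)}
Union: {} with {(1030, ORD, SFO, 1), (2070, LAX, LHR, 7), (2670, SFO, SEA, 15), (3930, LHR, IAD, 39), (5090, NRT, SEA, 13), (7110, CDG, CDG, 19)} → {(1030, ORD, SFO, 1), (2070, LAX, LHR, 7), (2670, SFO, SEA, 15), (3930, LHR, IAD, 39), (5090, NRT, SEA, 13), (7110, CDG, CDG, 19)}
π_{src, dist, fno} gives {(CDG, 7110, 19), (IAD, 3930, 39), (LHR, 2070, 7), (SEA, 2670, 15), (SEA, 5090, 13), (SFO, 1030, 1)}.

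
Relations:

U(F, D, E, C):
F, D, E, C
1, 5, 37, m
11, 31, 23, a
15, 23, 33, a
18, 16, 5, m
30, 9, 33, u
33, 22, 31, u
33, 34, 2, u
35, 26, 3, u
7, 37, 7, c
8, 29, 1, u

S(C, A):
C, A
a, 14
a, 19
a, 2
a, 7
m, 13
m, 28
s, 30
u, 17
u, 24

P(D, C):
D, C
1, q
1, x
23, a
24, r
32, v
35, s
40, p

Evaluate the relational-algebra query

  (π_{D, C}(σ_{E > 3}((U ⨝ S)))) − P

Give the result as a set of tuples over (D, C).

Joining U and S on C yields {(1, 5, 37, m, 13), (1, 5, 37, m, 28), (11, 31, 23, a, 14), (11, 31, 23, a, 19), (11, 31, 23, a, 2), (11, 31, 23, a, 7), (15, 23, 33, a, 14), (15, 23, 33, a, 19), (15, 23, 33, a, 2), (15, 23, 33, a, 7), (18, 16, 5, m, 13), (18, 16, 5, m, 28), (30, 9, 33, u, 17), (30, 9, 33, u, 24), (33, 22, 31, u, 17), (33, 22, 31, u, 24), (33, 34, 2, u, 17), (33, 34, 2, u, 24), (35, 26, 3, u, 17), (35, 26, 3, u, 24), (8, 29, 1, u, 17), (8, 29, 1, u, 24)}.
σ[E > 3]: keep tuples satisfying E > 3 → {(1, 5, 37, m, 13), (1, 5, 37, m, 28), (11, 31, 23, a, 14), (11, 31, 23, a, 19), (11, 31, 23, a, 2), (11, 31, 23, a, 7), (15, 23, 33, a, 14), (15, 23, 33, a, 19), (15, 23, 33, a, 2), (15, 23, 33, a, 7), (18, 16, 5, m, 13), (18, 16, 5, m, 28), (30, 9, 33, u, 17), (30, 9, 33, u, 24), (33, 22, 31, u, 17), (33, 22, 31, u, 24)}
Keep only column(s) D, C (10 duplicate(s) eliminated): {(16, m), (22, u), (23, a), (31, a), (5, m), (9, u)}
Taking the difference: {(16, m), (22, u), (31, a), (5, m), (9, u)}

{(16, m), (22, u), (31, a), (5, m), (9, u)}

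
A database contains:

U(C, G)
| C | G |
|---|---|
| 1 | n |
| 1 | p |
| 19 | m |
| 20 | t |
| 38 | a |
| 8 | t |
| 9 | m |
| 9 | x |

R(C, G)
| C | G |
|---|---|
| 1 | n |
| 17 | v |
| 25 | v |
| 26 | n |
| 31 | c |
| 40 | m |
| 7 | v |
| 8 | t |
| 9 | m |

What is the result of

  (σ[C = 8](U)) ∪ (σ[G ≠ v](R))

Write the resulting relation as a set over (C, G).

{(1, n), (26, n), (31, c), (40, m), (8, t), (9, m)}

Selection C = 8: {(8, t)}
Selection G ≠ v: {(1, n), (26, n), (31, c), (40, m), (8, t), (9, m)}
Set union of the two operands is {(1, n), (26, n), (31, c), (40, m), (8, t), (9, m)}.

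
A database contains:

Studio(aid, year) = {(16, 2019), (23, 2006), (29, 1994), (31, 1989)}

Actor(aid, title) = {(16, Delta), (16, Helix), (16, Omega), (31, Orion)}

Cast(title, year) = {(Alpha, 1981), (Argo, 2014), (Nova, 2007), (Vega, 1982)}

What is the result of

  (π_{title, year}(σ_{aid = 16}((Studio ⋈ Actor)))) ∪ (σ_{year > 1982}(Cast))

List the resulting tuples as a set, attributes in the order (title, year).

{(Argo, 2014), (Delta, 2019), (Helix, 2019), (Nova, 2007), (Omega, 2019)}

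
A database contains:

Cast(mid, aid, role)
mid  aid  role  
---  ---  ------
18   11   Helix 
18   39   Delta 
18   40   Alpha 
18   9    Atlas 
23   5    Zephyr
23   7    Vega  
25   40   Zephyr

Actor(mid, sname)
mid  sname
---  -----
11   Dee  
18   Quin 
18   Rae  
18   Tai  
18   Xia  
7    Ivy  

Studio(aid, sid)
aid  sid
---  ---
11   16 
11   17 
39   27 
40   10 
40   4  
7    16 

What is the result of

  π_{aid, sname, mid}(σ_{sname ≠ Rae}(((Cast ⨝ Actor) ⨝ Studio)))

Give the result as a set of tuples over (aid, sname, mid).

{(11, Quin, 18), (11, Tai, 18), (11, Xia, 18), (39, Quin, 18), (39, Tai, 18), (39, Xia, 18), (40, Quin, 18), (40, Tai, 18), (40, Xia, 18)}

Natural join on mid: {(18, 11, Helix, Quin), (18, 11, Helix, Rae), (18, 11, Helix, Tai), (18, 11, Helix, Xia), (18, 39, Delta, Quin), (18, 39, Delta, Rae), (18, 39, Delta, Tai), (18, 39, Delta, Xia), (18, 40, Alpha, Quin), (18, 40, Alpha, Rae), (18, 40, Alpha, Tai), (18, 40, Alpha, Xia), (18, 9, Atlas, Quin), (18, 9, Atlas, Rae), (18, 9, Atlas, Tai), (18, 9, Atlas, Xia)}
Natural join on aid: {(18, 11, Helix, Quin, 16), (18, 11, Helix, Quin, 17), (18, 11, Helix, Rae, 16), (18, 11, Helix, Rae, 17), (18, 11, Helix, Tai, 16), (18, 11, Helix, Tai, 17), (18, 11, Helix, Xia, 16), (18, 11, Helix, Xia, 17), (18, 39, Delta, Quin, 27), (18, 39, Delta, Rae, 27), (18, 39, Delta, Tai, 27), (18, 39, Delta, Xia, 27), (18, 40, Alpha, Quin, 10), (18, 40, Alpha, Quin, 4), (18, 40, Alpha, Rae, 10), (18, 40, Alpha, Rae, 4), (18, 40, Alpha, Tai, 10), (18, 40, Alpha, Tai, 4), (18, 40, Alpha, Xia, 10), (18, 40, Alpha, Xia, 4)}
Filtering on sname ≠ Rae leaves {(18, 11, Helix, Quin, 16), (18, 11, Helix, Quin, 17), (18, 11, Helix, Tai, 16), (18, 11, Helix, Tai, 17), (18, 11, Helix, Xia, 16), (18, 11, Helix, Xia, 17), (18, 39, Delta, Quin, 27), (18, 39, Delta, Tai, 27), (18, 39, Delta, Xia, 27), (18, 40, Alpha, Quin, 10), (18, 40, Alpha, Quin, 4), (18, 40, Alpha, Tai, 10), (18, 40, Alpha, Tai, 4), (18, 40, Alpha, Xia, 10), (18, 40, Alpha, Xia, 4)}.
π_{aid, sname, mid} gives {(11, Quin, 18), (11, Tai, 18), (11, Xia, 18), (39, Quin, 18), (39, Tai, 18), (39, Xia, 18), (40, Quin, 18), (40, Tai, 18), (40, Xia, 18)} (6 duplicate(s) eliminated).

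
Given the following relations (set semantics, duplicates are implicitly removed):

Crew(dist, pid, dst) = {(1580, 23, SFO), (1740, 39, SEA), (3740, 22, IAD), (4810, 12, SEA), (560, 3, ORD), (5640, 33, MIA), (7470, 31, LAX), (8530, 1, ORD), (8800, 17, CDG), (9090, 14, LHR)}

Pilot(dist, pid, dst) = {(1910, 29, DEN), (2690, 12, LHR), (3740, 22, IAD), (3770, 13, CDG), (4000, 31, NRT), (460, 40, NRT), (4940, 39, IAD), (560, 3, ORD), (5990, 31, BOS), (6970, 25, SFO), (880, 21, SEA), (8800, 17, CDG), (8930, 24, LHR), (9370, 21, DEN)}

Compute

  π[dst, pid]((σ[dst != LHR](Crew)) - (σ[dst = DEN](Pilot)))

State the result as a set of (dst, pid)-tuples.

Apply σ_{dst != LHR}; surviving tuples: {(1580, 23, SFO), (1740, 39, SEA), (3740, 22, IAD), (4810, 12, SEA), (560, 3, ORD), (5640, 33, MIA), (7470, 31, LAX), (8530, 1, ORD), (8800, 17, CDG)}
Apply σ_{dst = DEN}; surviving tuples: {(1910, 29, DEN), (9370, 21, DEN)}
Taking the difference: {(1580, 23, SFO), (1740, 39, SEA), (3740, 22, IAD), (4810, 12, SEA), (560, 3, ORD), (5640, 33, MIA), (7470, 31, LAX), (8530, 1, ORD), (8800, 17, CDG)}
Keep only column(s) dst, pid: {(CDG, 17), (IAD, 22), (LAX, 31), (MIA, 33), (ORD, 1), (ORD, 3), (SEA, 12), (SEA, 39), (SFO, 23)}

{(CDG, 17), (IAD, 22), (LAX, 31), (MIA, 33), (ORD, 1), (ORD, 3), (SEA, 12), (SEA, 39), (SFO, 23)}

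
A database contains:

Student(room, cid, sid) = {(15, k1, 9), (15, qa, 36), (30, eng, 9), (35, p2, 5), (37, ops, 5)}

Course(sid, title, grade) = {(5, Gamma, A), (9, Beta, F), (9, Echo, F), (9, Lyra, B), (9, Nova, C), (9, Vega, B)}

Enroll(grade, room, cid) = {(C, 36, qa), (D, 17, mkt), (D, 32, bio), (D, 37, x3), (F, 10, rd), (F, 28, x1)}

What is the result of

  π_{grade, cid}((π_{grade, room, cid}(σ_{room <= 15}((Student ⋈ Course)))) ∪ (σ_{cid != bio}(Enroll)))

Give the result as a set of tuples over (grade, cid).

{(B, k1), (C, k1), (C, qa), (D, mkt), (D, x3), (F, k1), (F, rd), (F, x1)}

Natural join on sid: {(15, k1, 9, Beta, F), (15, k1, 9, Echo, F), (15, k1, 9, Lyra, B), (15, k1, 9, Nova, C), (15, k1, 9, Vega, B), (30, eng, 9, Beta, F), (30, eng, 9, Echo, F), (30, eng, 9, Lyra, B), (30, eng, 9, Nova, C), (30, eng, 9, Vega, B), (35, p2, 5, Gamma, A), (37, ops, 5, Gamma, A)}
σ[room <= 15]: keep tuples satisfying room <= 15 → {(15, k1, 9, Beta, F), (15, k1, 9, Echo, F), (15, k1, 9, Lyra, B), (15, k1, 9, Nova, C), (15, k1, 9, Vega, B)}
π[grade, room, cid]: project onto (grade, room, cid) (2 duplicate(s) eliminated) → {(B, 15, k1), (C, 15, k1), (F, 15, k1)}
σ[cid != bio]: keep tuples satisfying cid != bio → {(C, 36, qa), (D, 17, mkt), (D, 37, x3), (F, 10, rd), (F, 28, x1)}
Taking the union: {(B, 15, k1), (C, 15, k1), (C, 36, qa), (D, 17, mkt), (D, 37, x3), (F, 10, rd), (F, 15, k1), (F, 28, x1)}
π[grade, cid]: project onto (grade, cid) → {(B, k1), (C, k1), (C, qa), (D, mkt), (D, x3), (F, k1), (F, rd), (F, x1)}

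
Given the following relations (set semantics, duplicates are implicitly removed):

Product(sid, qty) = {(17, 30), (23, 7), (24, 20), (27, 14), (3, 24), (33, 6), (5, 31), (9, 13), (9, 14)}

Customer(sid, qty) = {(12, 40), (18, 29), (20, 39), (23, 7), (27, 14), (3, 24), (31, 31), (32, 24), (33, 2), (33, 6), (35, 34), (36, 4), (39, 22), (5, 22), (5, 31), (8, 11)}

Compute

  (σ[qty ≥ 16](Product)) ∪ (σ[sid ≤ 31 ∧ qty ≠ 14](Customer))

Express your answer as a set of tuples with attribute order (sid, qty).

Selection qty ≥ 16: {(17, 30), (24, 20), (3, 24), (5, 31)}
Selection sid ≤ 31 ∧ qty ≠ 14: {(12, 40), (18, 29), (20, 39), (23, 7), (3, 24), (31, 31), (5, 22), (5, 31), (8, 11)}
Set union of the two operands is {(12, 40), (17, 30), (18, 29), (20, 39), (23, 7), (24, 20), (3, 24), (31, 31), (5, 22), (5, 31), (8, 11)}.

{(12, 40), (17, 30), (18, 29), (20, 39), (23, 7), (24, 20), (3, 24), (31, 31), (5, 22), (5, 31), (8, 11)}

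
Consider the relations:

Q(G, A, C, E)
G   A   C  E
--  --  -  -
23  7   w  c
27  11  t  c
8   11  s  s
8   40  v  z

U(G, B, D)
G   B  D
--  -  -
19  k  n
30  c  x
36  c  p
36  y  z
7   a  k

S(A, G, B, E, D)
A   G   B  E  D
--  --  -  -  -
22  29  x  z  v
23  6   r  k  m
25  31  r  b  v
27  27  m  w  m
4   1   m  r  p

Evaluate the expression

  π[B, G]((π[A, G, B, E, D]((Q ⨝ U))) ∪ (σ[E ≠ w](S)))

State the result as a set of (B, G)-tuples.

{(m, 1), (r, 31), (r, 6), (x, 29)}

Joining Q and U on G yields {}.
Projecting to A, G, B, E, D: {}
Selection E ≠ w: {(22, 29, x, z, v), (23, 6, r, k, m), (25, 31, r, b, v), (4, 1, m, r, p)}
Taking the union: {(22, 29, x, z, v), (23, 6, r, k, m), (25, 31, r, b, v), (4, 1, m, r, p)}
Projecting to B, G: {(m, 1), (r, 31), (r, 6), (x, 29)}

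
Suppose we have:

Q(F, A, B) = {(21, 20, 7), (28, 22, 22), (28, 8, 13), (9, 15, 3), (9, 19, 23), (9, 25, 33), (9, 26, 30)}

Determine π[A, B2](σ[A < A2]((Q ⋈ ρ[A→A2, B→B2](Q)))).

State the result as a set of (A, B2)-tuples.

ρ[A→A2, B→B2]: schema becomes (F, A2, B2); tuples unchanged.
Joining Q and ρ[A→A2, B→B2](Q) on F yields {(21, 20, 7, 20, 7), (28, 22, 22, 22, 22), (28, 22, 22, 8, 13), (28, 8, 13, 22, 22), (28, 8, 13, 8, 13), (9, 15, 3, 15, 3), (9, 15, 3, 19, 23), (9, 15, 3, 25, 33), (9, 15, 3, 26, 30), (9, 19, 23, 15, 3), (9, 19, 23, 19, 23), (9, 19, 23, 25, 33), (9, 19, 23, 26, 30), (9, 25, 33, 15, 3), (9, 25, 33, 19, 23), (9, 25, 33, 25, 33), (9, 25, 33, 26, 30), (9, 26, 30, 15, 3), (9, 26, 30, 19, 23), (9, 26, 30, 25, 33), (9, 26, 30, 26, 30)}.
Filtering on A < A2 leaves {(28, 8, 13, 22, 22), (9, 15, 3, 19, 23), (9, 15, 3, 25, 33), (9, 15, 3, 26, 30), (9, 19, 23, 25, 33), (9, 19, 23, 26, 30), (9, 25, 33, 26, 30)}.
π_{A, B2} gives {(15, 23), (15, 30), (15, 33), (19, 30), (19, 33), (25, 30), (8, 22)}.

{(15, 23), (15, 30), (15, 33), (19, 30), (19, 33), (25, 30), (8, 22)}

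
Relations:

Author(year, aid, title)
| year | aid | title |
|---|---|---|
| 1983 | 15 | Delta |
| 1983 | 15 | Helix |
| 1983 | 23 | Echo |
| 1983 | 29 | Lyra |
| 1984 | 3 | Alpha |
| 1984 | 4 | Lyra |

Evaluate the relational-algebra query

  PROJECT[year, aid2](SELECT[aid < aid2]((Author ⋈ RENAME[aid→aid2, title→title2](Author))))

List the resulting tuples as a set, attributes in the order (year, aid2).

{(1983, 23), (1983, 29), (1984, 4)}

ρ[aid→aid2, title→title2]: schema becomes (year, aid2, title2); tuples unchanged.
Natural join on year: {(1983, 15, Delta, 15, Delta), (1983, 15, Delta, 15, Helix), (1983, 15, Delta, 23, Echo), (1983, 15, Delta, 29, Lyra), (1983, 15, Helix, 15, Delta), (1983, 15, Helix, 15, Helix), (1983, 15, Helix, 23, Echo), (1983, 15, Helix, 29, Lyra), (1983, 23, Echo, 15, Delta), (1983, 23, Echo, 15, Helix), (1983, 23, Echo, 23, Echo), (1983, 23, Echo, 29, Lyra), (1983, 29, Lyra, 15, Delta), (1983, 29, Lyra, 15, Helix), (1983, 29, Lyra, 23, Echo), (1983, 29, Lyra, 29, Lyra), (1984, 3, Alpha, 3, Alpha), (1984, 3, Alpha, 4, Lyra), (1984, 4, Lyra, 3, Alpha), (1984, 4, Lyra, 4, Lyra)}
σ[aid < aid2]: keep tuples satisfying aid < aid2 → {(1983, 15, Delta, 23, Echo), (1983, 15, Delta, 29, Lyra), (1983, 15, Helix, 23, Echo), (1983, 15, Helix, 29, Lyra), (1983, 23, Echo, 29, Lyra), (1984, 3, Alpha, 4, Lyra)}
π_{year, aid2} gives {(1983, 23), (1983, 29), (1984, 4)} (3 duplicate(s) eliminated).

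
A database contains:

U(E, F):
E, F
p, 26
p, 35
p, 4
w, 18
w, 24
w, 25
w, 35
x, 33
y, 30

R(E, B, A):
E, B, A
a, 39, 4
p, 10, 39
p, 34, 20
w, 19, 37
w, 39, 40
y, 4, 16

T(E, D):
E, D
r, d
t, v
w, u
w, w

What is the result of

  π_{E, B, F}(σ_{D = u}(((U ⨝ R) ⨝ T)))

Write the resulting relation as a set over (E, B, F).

Joining U and R on E yields {(p, 26, 10, 39), (p, 26, 34, 20), (p, 35, 10, 39), (p, 35, 34, 20), (p, 4, 10, 39), (p, 4, 34, 20), (w, 18, 19, 37), (w, 18, 39, 40), (w, 24, 19, 37), (w, 24, 39, 40), (w, 25, 19, 37), (w, 25, 39, 40), (w, 35, 19, 37), (w, 35, 39, 40), (y, 30, 4, 16)}.
Joining (U ⨝ R) and T on E yields {(w, 18, 19, 37, u), (w, 18, 19, 37, w), (w, 18, 39, 40, u), (w, 18, 39, 40, w), (w, 24, 19, 37, u), (w, 24, 19, 37, w), (w, 24, 39, 40, u), (w, 24, 39, 40, w), (w, 25, 19, 37, u), (w, 25, 19, 37, w), (w, 25, 39, 40, u), (w, 25, 39, 40, w), (w, 35, 19, 37, u), (w, 35, 19, 37, w), (w, 35, 39, 40, u), (w, 35, 39, 40, w)}.
Selection D = u: {(w, 18, 19, 37, u), (w, 18, 39, 40, u), (w, 24, 19, 37, u), (w, 24, 39, 40, u), (w, 25, 19, 37, u), (w, 25, 39, 40, u), (w, 35, 19, 37, u), (w, 35, 39, 40, u)}
π[E, B, F]: project onto (E, B, F) → {(w, 19, 18), (w, 19, 24), (w, 19, 25), (w, 19, 35), (w, 39, 18), (w, 39, 24), (w, 39, 25), (w, 39, 35)}

{(w, 19, 18), (w, 19, 24), (w, 19, 25), (w, 19, 35), (w, 39, 18), (w, 39, 24), (w, 39, 25), (w, 39, 35)}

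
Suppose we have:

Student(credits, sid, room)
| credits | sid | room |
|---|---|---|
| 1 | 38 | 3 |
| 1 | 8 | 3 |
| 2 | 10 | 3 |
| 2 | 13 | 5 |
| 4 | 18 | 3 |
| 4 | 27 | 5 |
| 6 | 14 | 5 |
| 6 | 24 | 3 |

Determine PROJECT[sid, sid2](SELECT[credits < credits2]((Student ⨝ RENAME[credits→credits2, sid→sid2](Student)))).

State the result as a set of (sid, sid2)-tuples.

ρ[credits→credits2, sid→sid2]: schema becomes (credits2, sid2, room); tuples unchanged.
Joining Student and RENAME[credits→credits2, sid→sid2](Student) on room yields {(1, 38, 3, 1, 38), (1, 38, 3, 1, 8), (1, 38, 3, 2, 10), (1, 38, 3, 4, 18), (1, 38, 3, 6, 24), (1, 8, 3, 1, 38), (1, 8, 3, 1, 8), (1, 8, 3, 2, 10), (1, 8, 3, 4, 18), (1, 8, 3, 6, 24), (2, 10, 3, 1, 38), (2, 10, 3, 1, 8), (2, 10, 3, 2, 10), (2, 10, 3, 4, 18), (2, 10, 3, 6, 24), (2, 13, 5, 2, 13), (2, 13, 5, 4, 27), (2, 13, 5, 6, 14), (4, 18, 3, 1, 38), (4, 18, 3, 1, 8), (4, 18, 3, 2, 10), (4, 18, 3, 4, 18), (4, 18, 3, 6, 24), (4, 27, 5, 2, 13), (4, 27, 5, 4, 27), (4, 27, 5, 6, 14), (6, 14, 5, 2, 13), (6, 14, 5, 4, 27), (6, 14, 5, 6, 14), (6, 24, 3, 1, 38), (6, 24, 3, 1, 8), (6, 24, 3, 2, 10), (6, 24, 3, 4, 18), (6, 24, 3, 6, 24)}.
Filtering on credits < credits2 leaves {(1, 38, 3, 2, 10), (1, 38, 3, 4, 18), (1, 38, 3, 6, 24), (1, 8, 3, 2, 10), (1, 8, 3, 4, 18), (1, 8, 3, 6, 24), (2, 10, 3, 4, 18), (2, 10, 3, 6, 24), (2, 13, 5, 4, 27), (2, 13, 5, 6, 14), (4, 18, 3, 6, 24), (4, 27, 5, 6, 14)}.
π_{sid, sid2} gives {(10, 18), (10, 24), (13, 14), (13, 27), (18, 24), (27, 14), (38, 10), (38, 18), (38, 24), (8, 10), (8, 18), (8, 24)}.

{(10, 18), (10, 24), (13, 14), (13, 27), (18, 24), (27, 14), (38, 10), (38, 18), (38, 24), (8, 10), (8, 18), (8, 24)}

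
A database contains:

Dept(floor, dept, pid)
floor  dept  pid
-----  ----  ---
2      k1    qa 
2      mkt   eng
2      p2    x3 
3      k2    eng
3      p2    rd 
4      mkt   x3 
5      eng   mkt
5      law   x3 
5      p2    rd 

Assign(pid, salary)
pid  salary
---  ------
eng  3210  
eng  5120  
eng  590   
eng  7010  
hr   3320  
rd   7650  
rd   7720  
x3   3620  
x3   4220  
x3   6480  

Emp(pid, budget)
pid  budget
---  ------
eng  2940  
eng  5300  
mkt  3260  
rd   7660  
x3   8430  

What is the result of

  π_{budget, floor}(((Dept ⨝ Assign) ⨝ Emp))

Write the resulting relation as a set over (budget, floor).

Dept ⋈ Assign (natural join on pid): {(2, mkt, eng, 3210), (2, mkt, eng, 5120), (2, mkt, eng, 590), (2, mkt, eng, 7010), (2, p2, x3, 3620), (2, p2, x3, 4220), (2, p2, x3, 6480), (3, k2, eng, 3210), (3, k2, eng, 5120), (3, k2, eng, 590), (3, k2, eng, 7010), (3, p2, rd, 7650), (3, p2, rd, 7720), (4, mkt, x3, 3620), (4, mkt, x3, 4220), (4, mkt, x3, 6480), (5, law, x3, 3620), (5, law, x3, 4220), (5, law, x3, 6480), (5, p2, rd, 7650), (5, p2, rd, 7720)}
(Dept ⨝ Assign) ⋈ Emp (natural join on pid): {(2, mkt, eng, 3210, 2940), (2, mkt, eng, 3210, 5300), (2, mkt, eng, 5120, 2940), (2, mkt, eng, 5120, 5300), (2, mkt, eng, 590, 2940), (2, mkt, eng, 590, 5300), (2, mkt, eng, 7010, 2940), (2, mkt, eng, 7010, 5300), (2, p2, x3, 3620, 8430), (2, p2, x3, 4220, 8430), (2, p2, x3, 6480, 8430), (3, k2, eng, 3210, 2940), (3, k2, eng, 3210, 5300), (3, k2, eng, 5120, 2940), (3, k2, eng, 5120, 5300), (3, k2, eng, 590, 2940), (3, k2, eng, 590, 5300), (3, k2, eng, 7010, 2940), (3, k2, eng, 7010, 5300), (3, p2, rd, 7650, 7660), (3, p2, rd, 7720, 7660), (4, mkt, x3, 3620, 8430), (4, mkt, x3, 4220, 8430), (4, mkt, x3, 6480, 8430), (5, law, x3, 3620, 8430), (5, law, x3, 4220, 8430), (5, law, x3, 6480, 8430), (5, p2, rd, 7650, 7660), (5, p2, rd, 7720, 7660)}
Projecting to budget, floor (20 duplicate(s) eliminated): {(2940, 2), (2940, 3), (5300, 2), (5300, 3), (7660, 3), (7660, 5), (8430, 2), (8430, 4), (8430, 5)}

{(2940, 2), (2940, 3), (5300, 2), (5300, 3), (7660, 3), (7660, 5), (8430, 2), (8430, 4), (8430, 5)}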